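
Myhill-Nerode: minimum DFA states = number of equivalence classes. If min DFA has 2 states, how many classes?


Myhill-Nerode theorem:
Number of equivalence classes = number of states in minimal DFA
Minimal DFA states = 2
Therefore equivalence classes = 2

2


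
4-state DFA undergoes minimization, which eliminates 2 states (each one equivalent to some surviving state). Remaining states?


Original DFA: 4 states
Redundant states removed: 2
Minimized states = original - removed
= 4 - 2
= 2

2


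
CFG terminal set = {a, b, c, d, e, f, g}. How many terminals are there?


Terminal symbols: a, b, c, d, e, f, g
Counting each: a (#1), b (#2), c (#3), d (#4), e (#5), f (#6), g (#7)
Total = 7

7


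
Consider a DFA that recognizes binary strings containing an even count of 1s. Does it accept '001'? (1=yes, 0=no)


DFA has 2 states: q_even (start, accept=yes) and q_odd
Processing string '001' character by character:
  Position 0: read '0', 1-count=0 -> q_even (no change)
  Position 1: read '0', 1-count=0 -> q_even (no change)
  Position 2: read '1', 1-count=1 -> q_odd
Final state: q_odd, total 1s = 1 (odd); the DFA requires an even count -> reject

0


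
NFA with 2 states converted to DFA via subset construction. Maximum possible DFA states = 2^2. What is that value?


NFA has 2 states
Subset construction: each DFA state = subset of NFA states
Maximum subsets = 2^2
2^2 = 4

4


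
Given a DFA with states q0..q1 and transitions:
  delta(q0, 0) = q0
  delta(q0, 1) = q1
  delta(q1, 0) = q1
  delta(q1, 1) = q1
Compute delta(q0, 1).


Looking up transition function:
delta(q0, 1) in the table
Row: q0, Column: 1
Result: q1

q1


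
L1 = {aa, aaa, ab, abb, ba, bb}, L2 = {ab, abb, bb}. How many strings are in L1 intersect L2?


L1 = {aa, aaa, ab, abb, ba, bb}
L2 = {ab, abb, bb}
Checking each string in L1 against L2:
  'aa': in L2? No
  'aaa': in L2? No
  'ab': in L2? Yes
  'abb': in L2? Yes
  'ba': in L2? No
  'bb': in L2? Yes
Intersection = {ab, abb, bb}
|L1 ∩ L2| = 3

3


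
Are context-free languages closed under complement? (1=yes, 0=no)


CFL closure properties:
  Closed under: union, concatenation, Kleene star
  NOT closed under: intersection, complement
Operation 'complement' is in not-closed list -> No (not closed)

0


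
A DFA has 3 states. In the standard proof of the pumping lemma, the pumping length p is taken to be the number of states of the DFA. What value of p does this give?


Pumping lemma for regular languages (standard proof):
Take p = |Q|, the number of DFA states.
Any string of length >= |Q| passes through |Q|+1 states while reading its first |Q| symbols,
so by pigeonhole some state repeats, giving the loop that can be pumped.
Here |Q| = 3
Therefore the proof uses p = 3

3


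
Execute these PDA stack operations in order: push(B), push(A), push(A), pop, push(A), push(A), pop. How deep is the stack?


Tracing stack operations:
  push(B) -> stack = [B], depth=1
  push(A) -> stack = [B,A], depth=2
  push(A) -> stack = [B,A,A], depth=3
  pop -> removed A, stack = [B,A], depth=2
  push(A) -> stack = [B,A,A], depth=3
  push(A) -> stack = [B,A,A,A], depth=4
  pop -> removed A, stack = [B,A,A], depth=3
Final depth = 3

3


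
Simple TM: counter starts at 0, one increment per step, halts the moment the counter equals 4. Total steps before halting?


Counter starts at 0. Counting sequence:
  Step 1: counter = 1
  Step 2: counter = 2
  Step 3: counter = 3
  Step 4: counter = 4
Counter reached 4 -> halt
Total steps = 4

4


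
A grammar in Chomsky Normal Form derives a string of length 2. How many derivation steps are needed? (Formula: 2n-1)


Chomsky Normal Form derivation:
String length n = 2
Each step either:
  - Splits a nonterminal into two (n-1 such steps)
  - Converts a nonterminal to terminal (n such steps)
Total = (n-1) + n = 2n - 1
= 2(2) - 1
= 4 - 1
= 3

3


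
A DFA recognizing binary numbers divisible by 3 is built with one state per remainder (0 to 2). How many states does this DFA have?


Divisibility by 3 is tracked via the remainder mod 3: 0, 1, ..., 2
The construction assigns one state to each remainder
Number of remainders = 3

3


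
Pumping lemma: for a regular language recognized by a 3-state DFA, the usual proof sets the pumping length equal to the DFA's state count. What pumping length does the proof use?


Pumping lemma for regular languages (standard proof):
Take p = |Q|, the number of DFA states.
Any string of length >= |Q| passes through |Q|+1 states while reading its first |Q| symbols,
so by pigeonhole some state repeats, giving the loop that can be pumped.
Here |Q| = 3
Therefore the proof uses p = 3

3


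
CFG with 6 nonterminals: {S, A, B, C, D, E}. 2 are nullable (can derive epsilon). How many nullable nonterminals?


Nonterminals: {S, A, B, C, D, E}
A nonterminal is nullable if it can derive epsilon
Counting nullable nonterminals: 2
Total nullable = 2

2


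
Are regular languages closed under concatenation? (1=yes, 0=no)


Regular languages are closed under:
- Union (DFA product construction)
- Intersection (DFA product construction)
- Complement (swap accept/reject states)
- Concatenation (NFA construction)
- Kleene star (NFA construction)
concatenation is in this list
Therefore: closed

1


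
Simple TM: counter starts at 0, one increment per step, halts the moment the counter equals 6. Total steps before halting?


Counter starts at 0. Counting sequence:
  Step 1: counter = 1
  Step 2: counter = 2
  Step 3: counter = 3
  Step 4: counter = 4
  Step 5: counter = 5
  Step 6: counter = 6
Counter reached 6 -> halt
Total steps = 6

6


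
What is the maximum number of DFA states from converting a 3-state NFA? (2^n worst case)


NFA has 3 states
Subset construction: each DFA state = subset of NFA states
Maximum subsets = 2^3
2^3 = 8

8


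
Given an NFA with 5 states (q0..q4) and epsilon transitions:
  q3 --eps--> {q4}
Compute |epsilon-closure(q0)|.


Starting from q0
Initialize closure = {q0}
q0 has no outgoing epsilon transitions -> nothing to add
Final closure: {q0}
Size = 1

1


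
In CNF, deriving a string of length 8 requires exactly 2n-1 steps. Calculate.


Chomsky Normal Form derivation:
String length n = 8
Each step either:
  - Splits a nonterminal into two (n-1 such steps)
  - Converts a nonterminal to terminal (n such steps)
Total = (n-1) + n = 2n - 1
= 2(8) - 1
= 16 - 1
= 15

15


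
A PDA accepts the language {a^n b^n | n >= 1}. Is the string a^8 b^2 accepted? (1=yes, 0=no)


Language requires equal numbers of a's and b's
PDA pushes for each 'a', pops for each 'b'
Number of a's = 8
Number of b's = 2
8 != 2 -> Reject

0


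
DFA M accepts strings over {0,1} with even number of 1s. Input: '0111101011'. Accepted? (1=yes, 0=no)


DFA has 2 states: q_even (start, accept=yes) and q_odd
Processing string '0111101011' character by character:
  Position 0: read '0', 1-count=0 -> q_even (no change)
  Position 1: read '1', 1-count=1 -> q_odd
  Position 2: read '1', 1-count=2 -> q_even
  Position 3: read '1', 1-count=3 -> q_odd
  Position 4: read '1', 1-count=4 -> q_even
  Position 5: read '0', 1-count=4 -> q_even (no change)
  Position 6: read '1', 1-count=5 -> q_odd
  Position 7: read '0', 1-count=5 -> q_odd (no change)
  Position 8: read '1', 1-count=6 -> q_even
  Position 9: read '1', 1-count=7 -> q_odd
Final state: q_odd, total 1s = 7 (odd); the DFA requires an even count -> reject

0


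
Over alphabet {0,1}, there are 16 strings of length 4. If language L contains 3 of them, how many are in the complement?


Alphabet: {0,1}
String length: 4
Total strings of length 4 = 2^4 = 16
Strings in L = 3
Complement = total - |L|
= 16 - 3
= 13

13


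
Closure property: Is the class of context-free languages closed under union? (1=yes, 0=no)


CFL closure properties:
  Closed under: union, concatenation, Kleene star
  NOT closed under: intersection, complement
Operation 'union' is in closed list -> Yes (closed)

1


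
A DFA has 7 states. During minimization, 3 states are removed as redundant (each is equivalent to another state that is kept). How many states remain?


Original DFA: 7 states
Redundant states removed: 3
Minimized states = original - removed
= 7 - 3
= 4

4


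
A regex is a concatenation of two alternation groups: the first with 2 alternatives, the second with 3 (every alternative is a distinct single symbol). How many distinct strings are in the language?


First group: 2 alternatives
Second group: 3 alternatives
Concatenation: each choice from group 1 pairs with each from group 2
Total = 2 x 3 = 6

6


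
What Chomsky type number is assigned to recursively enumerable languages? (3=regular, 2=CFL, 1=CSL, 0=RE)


Chomsky hierarchy levels:
  Type 3: Regular (DFA/NFA/regex)
  Type 2: Context-free (PDA)
  Type 1: Context-sensitive
  Type 0: Recursively enumerable (TM)
'recursively enumerable' corresponds to Type 0

0


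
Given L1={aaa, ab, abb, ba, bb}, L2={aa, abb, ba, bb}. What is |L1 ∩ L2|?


L1 = {aaa, ab, abb, ba, bb}
L2 = {aa, abb, ba, bb}
Checking each string in L1 against L2:
  'aaa': in L2? No
  'ab': in L2? No
  'abb': in L2? Yes
  'ba': in L2? Yes
  'bb': in L2? Yes
Intersection = {abb, ba, bb}
|L1 ∩ L2| = 3

3


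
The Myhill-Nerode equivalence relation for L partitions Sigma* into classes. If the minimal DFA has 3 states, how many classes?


Myhill-Nerode theorem:
Number of equivalence classes = number of states in minimal DFA
Minimal DFA states = 3
Therefore equivalence classes = 3

3


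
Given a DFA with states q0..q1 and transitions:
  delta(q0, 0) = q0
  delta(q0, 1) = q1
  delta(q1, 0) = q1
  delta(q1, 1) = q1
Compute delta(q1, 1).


Looking up transition function:
delta(q1, 1) in the table
Row: q1, Column: 1
Result: q1

q1


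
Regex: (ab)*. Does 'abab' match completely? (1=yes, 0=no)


Pattern: (ab)*
String: 'abab'
Pattern requires: zero or more repetitions of 'ab'
Pairs: ['ab', 'ab']
All pairs are 'ab'? Yes
Result: 1

1


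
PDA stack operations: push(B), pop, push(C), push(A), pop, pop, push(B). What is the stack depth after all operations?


Tracing stack operations:
  push(B) -> stack = [B], depth=1
  pop -> removed B, stack = [], depth=0
  push(C) -> stack = [C], depth=1
  push(A) -> stack = [C,A], depth=2
  pop -> removed A, stack = [C], depth=1
  pop -> removed C, stack = [], depth=0
  push(B) -> stack = [B], depth=1
Final depth = 1

1


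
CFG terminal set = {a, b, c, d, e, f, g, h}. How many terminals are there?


Terminal symbols: a, b, c, d, e, f, g, h
Counting each: a (#1), b (#2), c (#3), d (#4), e (#5), f (#6), g (#7), h (#8)
Total = 8

8


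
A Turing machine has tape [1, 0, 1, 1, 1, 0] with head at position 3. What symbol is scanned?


Tape: [1, 0, 1, 1, 1, 0]
Positions: 0 1 2 3 4 5
Values:    1 0 1 1 1 0
Head at position 3
tape[3] = 1

1


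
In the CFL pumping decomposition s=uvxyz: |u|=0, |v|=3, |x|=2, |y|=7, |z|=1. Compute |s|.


|s| = |u| + |v| + |x| + |y| + |z|
= 0 + 3 + 2 + 7 + 1
= 3 + 2 + 8
= 5 + 8
= 13

13


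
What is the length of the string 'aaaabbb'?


String: 'aaaabbb'
Counting characters:
  'a' appears 4 time(s)
  'b' appears 3 time(s)
Total length = 4 + 3 = 7

7


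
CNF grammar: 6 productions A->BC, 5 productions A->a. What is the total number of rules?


CNF allows two rule forms:
  A -> BC (binary): 6 rules
  A -> a (terminal): 5 rules
Total = 6 + 5 = 11

11


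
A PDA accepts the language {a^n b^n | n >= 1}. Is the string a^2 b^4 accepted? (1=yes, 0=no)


Language requires equal numbers of a's and b's
PDA pushes for each 'a', pops for each 'b'
Number of a's = 2
Number of b's = 4
2 != 4 -> Reject

0


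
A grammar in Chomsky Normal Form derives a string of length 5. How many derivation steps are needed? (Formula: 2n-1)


Chomsky Normal Form derivation:
String length n = 5
Each step either:
  - Splits a nonterminal into two (n-1 such steps)
  - Converts a nonterminal to terminal (n such steps)
Total = (n-1) + n = 2n - 1
= 2(5) - 1
= 10 - 1
= 9

9


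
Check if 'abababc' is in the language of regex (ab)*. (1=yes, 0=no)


Pattern: (ab)*
String: 'abababc'
Pattern requires: zero or more repetitions of 'ab'
Length 7 is odd -> cannot be (ab)* -> no match
Result: 0

0


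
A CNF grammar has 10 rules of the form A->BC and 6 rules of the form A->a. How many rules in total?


CNF allows two rule forms:
  A -> BC (binary): 10 rules
  A -> a (terminal): 6 rules
Total = 10 + 6 = 16

16


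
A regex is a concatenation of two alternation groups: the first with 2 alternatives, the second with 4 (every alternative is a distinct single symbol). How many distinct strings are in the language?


First group: 2 alternatives
Second group: 4 alternatives
Concatenation: each choice from group 1 pairs with each from group 2
Total = 2 x 4 = 8

8


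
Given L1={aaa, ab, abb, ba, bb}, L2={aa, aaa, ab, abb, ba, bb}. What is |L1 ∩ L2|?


L1 = {aaa, ab, abb, ba, bb}
L2 = {aa, aaa, ab, abb, ba, bb}
Checking each string in L1 against L2:
  'aaa': in L2? Yes
  'ab': in L2? Yes
  'abb': in L2? Yes
  'ba': in L2? Yes
  'bb': in L2? Yes
Intersection = {aaa, ab, abb, ba, bb}
|L1 ∩ L2| = 5

5


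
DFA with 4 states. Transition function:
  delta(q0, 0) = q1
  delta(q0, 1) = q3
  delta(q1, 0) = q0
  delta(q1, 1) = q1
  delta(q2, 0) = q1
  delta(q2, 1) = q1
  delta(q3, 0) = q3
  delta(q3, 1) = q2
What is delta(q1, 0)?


Looking up transition function:
delta(q1, 0) in the table
Row: q1, Column: 0
Result: q0

q0


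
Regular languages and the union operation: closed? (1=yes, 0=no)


Regular languages are closed under all standard operations:
- Union: Yes (product construction)
- Intersection: Yes (product construction)
- Complement: Yes (swap accept/reject)
- Concatenation: Yes (NFA construction)
Operation: union -> Closed

1


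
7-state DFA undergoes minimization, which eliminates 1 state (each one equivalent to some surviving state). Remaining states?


Original DFA: 7 states
Redundant states removed: 1
Minimized states = original - removed
= 7 - 1
= 6

6


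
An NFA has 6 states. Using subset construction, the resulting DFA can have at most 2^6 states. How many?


NFA has 6 states
Subset construction: each DFA state = subset of NFA states
Maximum subsets = 2^6
2^6 = 64

64


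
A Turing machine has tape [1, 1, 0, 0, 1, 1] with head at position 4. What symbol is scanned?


Tape: [1, 1, 0, 0, 1, 1]
Positions: 0 1 2 3 4 5
Values:    1 1 0 0 1 1
Head at position 4
tape[4] = 1

1


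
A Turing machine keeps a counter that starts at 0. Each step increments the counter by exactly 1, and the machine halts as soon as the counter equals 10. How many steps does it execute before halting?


Counter starts at 0. Counting sequence:
  Step 1: counter = 1
  Step 2: counter = 2
  Step 3: counter = 3
  Step 4: counter = 4
  Step 5: counter = 5
  Step 6: counter = 6
  ...
  Step 10: counter = 10
Counter reached 10 -> halt
Total steps = 10

10


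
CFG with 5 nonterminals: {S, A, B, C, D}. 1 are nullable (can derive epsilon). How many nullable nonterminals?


Nonterminals: {S, A, B, C, D}
A nonterminal is nullable if it can derive epsilon
Counting nullable nonterminals: 1
Total nullable = 1

1


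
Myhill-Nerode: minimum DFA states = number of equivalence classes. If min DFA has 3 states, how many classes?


Myhill-Nerode theorem:
Number of equivalence classes = number of states in minimal DFA
Minimal DFA states = 3
Therefore equivalence classes = 3

3


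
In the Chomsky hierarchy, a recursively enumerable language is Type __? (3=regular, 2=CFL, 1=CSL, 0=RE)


Chomsky hierarchy levels:
  Type 3: Regular (DFA/NFA/regex)
  Type 2: Context-free (PDA)
  Type 1: Context-sensitive
  Type 0: Recursively enumerable (TM)
'recursively enumerable' corresponds to Type 0

0


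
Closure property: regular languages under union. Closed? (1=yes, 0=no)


Regular languages are closed under:
- Union (DFA product construction)
- Intersection (DFA product construction)
- Complement (swap accept/reject states)
- Concatenation (NFA construction)
- Kleene star (NFA construction)
union is in this list
Therefore: closed

1


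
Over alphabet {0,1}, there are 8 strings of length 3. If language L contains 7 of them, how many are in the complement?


Alphabet: {0,1}
String length: 3
Total strings of length 3 = 2^3 = 8
Strings in L = 7
Complement = total - |L|
= 8 - 7
= 1

1


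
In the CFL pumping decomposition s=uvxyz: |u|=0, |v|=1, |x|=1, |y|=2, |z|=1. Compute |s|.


|s| = |u| + |v| + |x| + |y| + |z|
= 0 + 1 + 1 + 2 + 1
= 1 + 1 + 3
= 2 + 3
= 5

5


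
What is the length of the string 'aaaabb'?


String: 'aaaabb'
Counting characters:
  'a' appears 4 time(s)
  'b' appears 2 time(s)
Total length = 4 + 2 = 6

6


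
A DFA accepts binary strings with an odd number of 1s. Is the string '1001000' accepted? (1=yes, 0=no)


DFA has 2 states: q_even (start, accept=no) and q_odd
Processing string '1001000' character by character:
  Position 0: read '1', 1-count=1 -> q_odd
  Position 1: read '0', 1-count=1 -> q_odd (no change)
  Position 2: read '0', 1-count=1 -> q_odd (no change)
  Position 3: read '1', 1-count=2 -> q_even
  Position 4: read '0', 1-count=2 -> q_even (no change)
  Position 5: read '0', 1-count=2 -> q_even (no change)
  Position 6: read '0', 1-count=2 -> q_even (no change)
Final state: q_even, total 1s = 2 (even); the DFA requires an odd count -> reject

0


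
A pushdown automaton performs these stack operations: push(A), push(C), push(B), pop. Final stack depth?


Tracing stack operations:
  push(A) -> stack = [A], depth=1
  push(C) -> stack = [A,C], depth=2
  push(B) -> stack = [A,C,B], depth=3
  pop -> removed B, stack = [A,C], depth=2
Final depth = 2

2


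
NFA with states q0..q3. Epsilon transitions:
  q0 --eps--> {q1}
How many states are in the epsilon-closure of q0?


Starting from q0
Initialize closure = {q0}
Follow epsilon from q0 -> add q1
Final closure: {q0, q1}
Size = 2

2


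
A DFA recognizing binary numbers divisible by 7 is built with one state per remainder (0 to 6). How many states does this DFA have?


Divisibility by 7 is tracked via the remainder mod 7: 0, 1, ..., 6
The construction assigns one state to each remainder
Number of remainders = 7

7


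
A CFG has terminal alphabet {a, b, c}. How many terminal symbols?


Terminal symbols: a, b, c
Counting each: a (#1), b (#2), c (#3)
Total = 3

3


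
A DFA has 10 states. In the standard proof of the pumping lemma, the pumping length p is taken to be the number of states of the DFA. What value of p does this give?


Pumping lemma for regular languages (standard proof):
Take p = |Q|, the number of DFA states.
Any string of length >= |Q| passes through |Q|+1 states while reading its first |Q| symbols,
so by pigeonhole some state repeats, giving the loop that can be pumped.
Here |Q| = 10
Therefore the proof uses p = 10

10


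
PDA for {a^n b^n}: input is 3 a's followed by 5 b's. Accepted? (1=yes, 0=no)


Language requires equal numbers of a's and b's
PDA pushes for each 'a', pops for each 'b'
Number of a's = 3
Number of b's = 5
3 != 5 -> Reject

0


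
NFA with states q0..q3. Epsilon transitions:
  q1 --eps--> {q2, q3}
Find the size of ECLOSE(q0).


Starting from q0
Initialize closure = {q0}
q0 has no outgoing epsilon transitions -> nothing to add
Final closure: {q0}
Size = 1

1


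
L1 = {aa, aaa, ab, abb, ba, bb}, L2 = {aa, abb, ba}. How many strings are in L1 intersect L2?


L1 = {aa, aaa, ab, abb, ba, bb}
L2 = {aa, abb, ba}
Checking each string in L1 against L2:
  'aa': in L2? Yes
  'aaa': in L2? No
  'ab': in L2? No
  'abb': in L2? Yes
  'ba': in L2? Yes
  'bb': in L2? No
Intersection = {aa, abb, ba}
|L1 ∩ L2| = 3

3


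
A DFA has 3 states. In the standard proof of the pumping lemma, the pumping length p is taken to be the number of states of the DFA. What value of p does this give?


Pumping lemma for regular languages (standard proof):
Take p = |Q|, the number of DFA states.
Any string of length >= |Q| passes through |Q|+1 states while reading its first |Q| symbols,
so by pigeonhole some state repeats, giving the loop that can be pumped.
Here |Q| = 3
Therefore the proof uses p = 3

3


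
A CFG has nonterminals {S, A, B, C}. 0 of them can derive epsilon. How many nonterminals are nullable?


Nonterminals: {S, A, B, C}
A nonterminal is nullable if it can derive epsilon
Counting nullable nonterminals: 0
Total nullable = 0

0


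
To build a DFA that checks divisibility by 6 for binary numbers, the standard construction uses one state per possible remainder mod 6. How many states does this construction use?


Divisibility by 6 is tracked via the remainder mod 6: 0, 1, ..., 5
The construction assigns one state to each remainder
Number of remainders = 6

6


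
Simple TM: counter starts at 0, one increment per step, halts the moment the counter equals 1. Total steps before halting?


Counter starts at 0. Counting sequence:
  Step 1: counter = 1
Counter reached 1 -> halt
Total steps = 1

1


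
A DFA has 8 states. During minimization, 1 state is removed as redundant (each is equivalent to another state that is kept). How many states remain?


Original DFA: 8 states
Redundant states removed: 1
Minimized states = original - removed
= 8 - 1
= 7

7


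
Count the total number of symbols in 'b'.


String: 'b'
Counting characters:
  'b' appears 1 time(s)
Total length = 0 + 1 = 1

1


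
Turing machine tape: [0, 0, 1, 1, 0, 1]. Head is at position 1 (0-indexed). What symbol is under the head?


Tape: [0, 0, 1, 1, 0, 1]
Positions: 0 1 2 3 4 5
Values:    0 0 1 1 0 1
Head at position 1
tape[1] = 0

0


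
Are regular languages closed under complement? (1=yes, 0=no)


Regular languages are closed under:
- Union (DFA product construction)
- Intersection (DFA product construction)
- Complement (swap accept/reject states)
- Concatenation (NFA construction)
- Kleene star (NFA construction)
complement is in this list
Therefore: closed

1


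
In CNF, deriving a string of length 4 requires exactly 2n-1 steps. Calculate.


Chomsky Normal Form derivation:
String length n = 4
Each step either:
  - Splits a nonterminal into two (n-1 such steps)
  - Converts a nonterminal to terminal (n such steps)
Total = (n-1) + n = 2n - 1
= 2(4) - 1
= 8 - 1
= 7

7


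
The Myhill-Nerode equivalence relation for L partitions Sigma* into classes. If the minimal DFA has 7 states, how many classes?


Myhill-Nerode theorem:
Number of equivalence classes = number of states in minimal DFA
Minimal DFA states = 7
Therefore equivalence classes = 7

7


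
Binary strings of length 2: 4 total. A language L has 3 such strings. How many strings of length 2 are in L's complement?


Alphabet: {0,1}
String length: 2
Total strings of length 2 = 2^2 = 4
Strings in L = 3
Complement = total - |L|
= 4 - 3
= 1

1


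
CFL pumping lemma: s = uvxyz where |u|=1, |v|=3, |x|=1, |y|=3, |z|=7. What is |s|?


|s| = |u| + |v| + |x| + |y| + |z|
= 1 + 3 + 1 + 3 + 7
= 4 + 1 + 10
= 5 + 10
= 15

15


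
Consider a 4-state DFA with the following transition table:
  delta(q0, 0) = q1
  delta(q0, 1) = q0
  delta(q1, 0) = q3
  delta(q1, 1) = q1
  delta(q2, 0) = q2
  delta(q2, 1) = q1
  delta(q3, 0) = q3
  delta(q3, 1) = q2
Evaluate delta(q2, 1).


Looking up transition function:
delta(q2, 1) in the table
Row: q2, Column: 1
Result: q1

q1


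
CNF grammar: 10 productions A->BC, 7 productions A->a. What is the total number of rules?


CNF allows two rule forms:
  A -> BC (binary): 10 rules
  A -> a (terminal): 7 rules
Total = 10 + 7 = 17

17


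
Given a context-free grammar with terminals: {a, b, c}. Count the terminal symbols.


Terminal symbols: a, b, c
Counting each: a (#1), b (#2), c (#3)
Total = 3

3


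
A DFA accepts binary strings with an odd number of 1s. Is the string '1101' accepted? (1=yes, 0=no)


DFA has 2 states: q_even (start, accept=no) and q_odd
Processing string '1101' character by character:
  Position 0: read '1', 1-count=1 -> q_odd
  Position 1: read '1', 1-count=2 -> q_even
  Position 2: read '0', 1-count=2 -> q_even (no change)
  Position 3: read '1', 1-count=3 -> q_odd
Final state: q_odd, total 1s = 3 (odd); the DFA requires an odd count -> accept

1


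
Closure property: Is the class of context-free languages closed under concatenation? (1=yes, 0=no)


CFL closure properties:
  Closed under: union, concatenation, Kleene star
  NOT closed under: intersection, complement
Operation 'concatenation' is in closed list -> Yes (closed)

1


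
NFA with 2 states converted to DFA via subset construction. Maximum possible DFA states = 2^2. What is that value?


NFA has 2 states
Subset construction: each DFA state = subset of NFA states
Maximum subsets = 2^2
2^2 = 4

4


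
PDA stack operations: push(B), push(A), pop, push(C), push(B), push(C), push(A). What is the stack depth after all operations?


Tracing stack operations:
  push(B) -> stack = [B], depth=1
  push(A) -> stack = [B,A], depth=2
  pop -> removed A, stack = [B], depth=1
  push(C) -> stack = [B,C], depth=2
  push(B) -> stack = [B,C,B], depth=3
  push(C) -> stack = [B,C,B,C], depth=4
  push(A) -> stack = [B,C,B,C,A], depth=5
Final depth = 5

5


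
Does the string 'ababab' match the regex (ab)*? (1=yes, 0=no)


Pattern: (ab)*
String: 'ababab'
Pattern requires: zero or more repetitions of 'ab'
Pairs: ['ab', 'ab', 'ab']
All pairs are 'ab'? Yes
Result: 1

1


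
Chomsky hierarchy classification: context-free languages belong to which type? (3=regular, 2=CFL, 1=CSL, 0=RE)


Chomsky hierarchy levels:
  Type 3: Regular (DFA/NFA/regex)
  Type 2: Context-free (PDA)
  Type 1: Context-sensitive
  Type 0: Recursively enumerable (TM)
'context-free' corresponds to Type 2

2


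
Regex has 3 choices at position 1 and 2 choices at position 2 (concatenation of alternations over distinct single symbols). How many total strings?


First group: 3 alternatives
Second group: 2 alternatives
Concatenation: each choice from group 1 pairs with each from group 2
Total = 3 x 2 = 6

6


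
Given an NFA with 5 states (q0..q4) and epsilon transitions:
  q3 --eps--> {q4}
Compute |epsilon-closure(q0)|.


Starting from q0
Initialize closure = {q0}
q0 has no outgoing epsilon transitions -> nothing to add
Final closure: {q0}
Size = 1

1


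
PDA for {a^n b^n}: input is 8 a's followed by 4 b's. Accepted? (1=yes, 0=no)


Language requires equal numbers of a's and b's
PDA pushes for each 'a', pops for each 'b'
Number of a's = 8
Number of b's = 4
8 != 4 -> Reject

0


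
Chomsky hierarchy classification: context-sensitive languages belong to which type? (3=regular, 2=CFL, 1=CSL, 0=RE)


Chomsky hierarchy levels:
  Type 3: Regular (DFA/NFA/regex)
  Type 2: Context-free (PDA)
  Type 1: Context-sensitive
  Type 0: Recursively enumerable (TM)
'context-sensitive' corresponds to Type 1

1


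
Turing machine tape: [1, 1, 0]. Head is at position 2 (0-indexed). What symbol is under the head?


Tape: [1, 1, 0]
Positions: 0 1 2
Values:    1 1 0
Head at position 2
tape[2] = 0

0


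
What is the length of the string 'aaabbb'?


String: 'aaabbb'
Counting characters:
  'a' appears 3 time(s)
  'b' appears 3 time(s)
Total length = 3 + 3 = 6

6


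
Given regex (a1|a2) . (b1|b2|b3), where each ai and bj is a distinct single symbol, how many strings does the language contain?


First group: 2 alternatives
Second group: 3 alternatives
Concatenation: each choice from group 1 pairs with each from group 2
Total = 2 x 3 = 6

6


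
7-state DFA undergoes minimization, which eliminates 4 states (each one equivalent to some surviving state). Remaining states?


Original DFA: 7 states
Redundant states removed: 4
Minimized states = original - removed
= 7 - 4
= 3

3


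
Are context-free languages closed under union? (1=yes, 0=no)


CFL closure properties:
  Closed under: union, concatenation, Kleene star
  NOT closed under: intersection, complement
Operation 'union' is in closed list -> Yes (closed)

1


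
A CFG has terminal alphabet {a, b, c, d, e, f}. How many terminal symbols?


Terminal symbols: a, b, c, d, e, f
Counting each: a (#1), b (#2), c (#3), d (#4), e (#5), f (#6)
Total = 6

6


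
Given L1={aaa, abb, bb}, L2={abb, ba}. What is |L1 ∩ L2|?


L1 = {aaa, abb, bb}
L2 = {abb, ba}
Checking each string in L1 against L2:
  'aaa': in L2? No
  'abb': in L2? Yes
  'bb': in L2? No
Intersection = {abb}
|L1 ∩ L2| = 1

1


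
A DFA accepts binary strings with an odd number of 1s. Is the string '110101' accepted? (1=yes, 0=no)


DFA has 2 states: q_even (start, accept=no) and q_odd
Processing string '110101' character by character:
  Position 0: read '1', 1-count=1 -> q_odd
  Position 1: read '1', 1-count=2 -> q_even
  Position 2: read '0', 1-count=2 -> q_even (no change)
  Position 3: read '1', 1-count=3 -> q_odd
  Position 4: read '0', 1-count=3 -> q_odd (no change)
  Position 5: read '1', 1-count=4 -> q_even
Final state: q_even, total 1s = 4 (even); the DFA requires an odd count -> reject

0


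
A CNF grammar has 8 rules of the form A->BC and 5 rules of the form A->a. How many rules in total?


CNF allows two rule forms:
  A -> BC (binary): 8 rules
  A -> a (terminal): 5 rules
Total = 8 + 5 = 13

13


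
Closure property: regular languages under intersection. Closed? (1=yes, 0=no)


Regular languages are closed under:
- Union (DFA product construction)
- Intersection (DFA product construction)
- Complement (swap accept/reject states)
- Concatenation (NFA construction)
- Kleene star (NFA construction)
intersection is in this list
Therefore: closed

1


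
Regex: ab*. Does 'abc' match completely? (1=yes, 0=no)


Pattern: ab*
String: 'abc'
Pattern requires: exactly one 'a' followed by zero or more 'b's
First char is 'a' -> OK
Rest 'bc': all b's? No
Result: 0

0


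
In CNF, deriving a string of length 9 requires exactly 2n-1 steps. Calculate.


Chomsky Normal Form derivation:
String length n = 9
Each step either:
  - Splits a nonterminal into two (n-1 such steps)
  - Converts a nonterminal to terminal (n such steps)
Total = (n-1) + n = 2n - 1
= 2(9) - 1
= 18 - 1
= 17

17


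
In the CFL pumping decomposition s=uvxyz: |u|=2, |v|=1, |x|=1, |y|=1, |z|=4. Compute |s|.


|s| = |u| + |v| + |x| + |y| + |z|
= 2 + 1 + 1 + 1 + 4
= 3 + 1 + 5
= 4 + 5
= 9

9


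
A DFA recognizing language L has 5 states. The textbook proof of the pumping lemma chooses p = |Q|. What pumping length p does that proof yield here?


Pumping lemma for regular languages (standard proof):
Take p = |Q|, the number of DFA states.
Any string of length >= |Q| passes through |Q|+1 states while reading its first |Q| symbols,
so by pigeonhole some state repeats, giving the loop that can be pumped.
Here |Q| = 5
Therefore the proof uses p = 5

5


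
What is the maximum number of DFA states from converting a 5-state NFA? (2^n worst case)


NFA has 5 states
Subset construction: each DFA state = subset of NFA states
Maximum subsets = 2^5
2^5 = 32

32


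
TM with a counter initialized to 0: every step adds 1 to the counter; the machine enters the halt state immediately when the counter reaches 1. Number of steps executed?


Counter starts at 0. Counting sequence:
  Step 1: counter = 1
Counter reached 1 -> halt
Total steps = 1

1


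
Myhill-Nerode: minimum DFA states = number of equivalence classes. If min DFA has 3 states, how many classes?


Myhill-Nerode theorem:
Number of equivalence classes = number of states in minimal DFA
Minimal DFA states = 3
Therefore equivalence classes = 3

3


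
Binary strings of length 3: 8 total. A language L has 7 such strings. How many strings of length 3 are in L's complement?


Alphabet: {0,1}
String length: 3
Total strings of length 3 = 2^3 = 8
Strings in L = 7
Complement = total - |L|
= 8 - 7
= 1

1


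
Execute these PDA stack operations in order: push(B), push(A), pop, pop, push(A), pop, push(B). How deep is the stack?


Tracing stack operations:
  push(B) -> stack = [B], depth=1
  push(A) -> stack = [B,A], depth=2
  pop -> removed A, stack = [B], depth=1
  pop -> removed B, stack = [], depth=0
  push(A) -> stack = [A], depth=1
  pop -> removed A, stack = [], depth=0
  push(B) -> stack = [B], depth=1
Final depth = 1

1


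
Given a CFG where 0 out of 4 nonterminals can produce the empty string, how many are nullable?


Nonterminals: {S, A, B, C}
A nonterminal is nullable if it can derive epsilon
Counting nullable nonterminals: 0
Total nullable = 0

0


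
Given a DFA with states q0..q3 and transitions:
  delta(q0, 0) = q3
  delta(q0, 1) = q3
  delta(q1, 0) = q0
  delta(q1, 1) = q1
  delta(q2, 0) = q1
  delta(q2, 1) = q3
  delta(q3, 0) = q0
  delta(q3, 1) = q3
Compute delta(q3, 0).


Looking up transition function:
delta(q3, 0) in the table
Row: q3, Column: 0
Result: q0

q0


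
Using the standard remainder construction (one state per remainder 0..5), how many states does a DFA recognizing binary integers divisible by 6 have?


Divisibility by 6 is tracked via the remainder mod 6: 0, 1, ..., 5
The construction assigns one state to each remainder
Number of remainders = 6

6


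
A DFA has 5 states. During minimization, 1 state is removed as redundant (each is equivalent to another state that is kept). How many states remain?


Original DFA: 5 states
Redundant states removed: 1
Minimized states = original - removed
= 5 - 1
= 4

4


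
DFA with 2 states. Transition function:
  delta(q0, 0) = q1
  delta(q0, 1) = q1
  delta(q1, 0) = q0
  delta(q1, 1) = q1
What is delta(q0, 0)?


Looking up transition function:
delta(q0, 0) in the table
Row: q0, Column: 0
Result: q1

q1


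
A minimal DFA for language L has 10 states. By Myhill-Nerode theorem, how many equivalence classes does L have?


Myhill-Nerode theorem:
Number of equivalence classes = number of states in minimal DFA
Minimal DFA states = 10
Therefore equivalence classes = 10

10


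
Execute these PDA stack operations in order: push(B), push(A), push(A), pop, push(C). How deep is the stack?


Tracing stack operations:
  push(B) -> stack = [B], depth=1
  push(A) -> stack = [B,A], depth=2
  push(A) -> stack = [B,A,A], depth=3
  pop -> removed A, stack = [B,A], depth=2
  push(C) -> stack = [B,A,C], depth=3
Final depth = 3

3


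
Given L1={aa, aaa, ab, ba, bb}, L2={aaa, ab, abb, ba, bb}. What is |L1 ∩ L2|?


L1 = {aa, aaa, ab, ba, bb}
L2 = {aaa, ab, abb, ba, bb}
Checking each string in L1 against L2:
  'aa': in L2? No
  'aaa': in L2? Yes
  'ab': in L2? Yes
  'ba': in L2? Yes
  'bb': in L2? Yes
Intersection = {aaa, ab, ba, bb}
|L1 ∩ L2| = 4

4


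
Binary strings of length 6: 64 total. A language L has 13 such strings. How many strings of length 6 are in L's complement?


Alphabet: {0,1}
String length: 6
Total strings of length 6 = 2^6 = 64
Strings in L = 13
Complement = total - |L|
= 64 - 13
= 51

51


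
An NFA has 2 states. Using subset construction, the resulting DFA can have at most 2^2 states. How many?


NFA has 2 states
Subset construction: each DFA state = subset of NFA states
Maximum subsets = 2^2
2^2 = 4

4


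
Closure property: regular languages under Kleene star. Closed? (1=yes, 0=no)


Regular languages are closed under:
- Union (DFA product construction)
- Intersection (DFA product construction)
- Complement (swap accept/reject states)
- Concatenation (NFA construction)
- Kleene star (NFA construction)
Kleene star is in this list
Therefore: closed

1


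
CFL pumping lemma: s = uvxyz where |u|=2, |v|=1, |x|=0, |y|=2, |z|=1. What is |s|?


|s| = |u| + |v| + |x| + |y| + |z|
= 2 + 1 + 0 + 2 + 1
= 3 + 0 + 3
= 3 + 3
= 6

6


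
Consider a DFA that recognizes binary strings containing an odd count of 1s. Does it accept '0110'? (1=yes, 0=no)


DFA has 2 states: q_even (start, accept=no) and q_odd
Processing string '0110' character by character:
  Position 0: read '0', 1-count=0 -> q_even (no change)
  Position 1: read '1', 1-count=1 -> q_odd
  Position 2: read '1', 1-count=2 -> q_even
  Position 3: read '0', 1-count=2 -> q_even (no change)
Final state: q_even, total 1s = 2 (even); the DFA requires an odd count -> reject

0


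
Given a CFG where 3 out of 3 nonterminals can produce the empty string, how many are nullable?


Nonterminals: {S, A, B}
A nonterminal is nullable if it can derive epsilon
Counting nullable nonterminals: 3
Total nullable = 3

3


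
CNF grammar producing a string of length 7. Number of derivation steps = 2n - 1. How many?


Chomsky Normal Form derivation:
String length n = 7
Each step either:
  - Splits a nonterminal into two (n-1 such steps)
  - Converts a nonterminal to terminal (n such steps)
Total = (n-1) + n = 2n - 1
= 2(7) - 1
= 14 - 1
= 13

13


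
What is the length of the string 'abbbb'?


String: 'abbbb'
Counting characters:
  'a' appears 1 time(s)
  'b' appears 4 time(s)
Total length = 1 + 4 = 5

5


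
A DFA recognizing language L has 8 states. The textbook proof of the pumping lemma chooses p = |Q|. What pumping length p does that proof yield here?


Pumping lemma for regular languages (standard proof):
Take p = |Q|, the number of DFA states.
Any string of length >= |Q| passes through |Q|+1 states while reading its first |Q| symbols,
so by pigeonhole some state repeats, giving the loop that can be pumped.
Here |Q| = 8
Therefore the proof uses p = 8

8


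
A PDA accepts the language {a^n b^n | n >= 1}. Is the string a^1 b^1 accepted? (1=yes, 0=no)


Language requires equal numbers of a's and b's
PDA pushes for each 'a', pops for each 'b'
Number of a's = 1
Number of b's = 1
1 == 1 -> Accept

1


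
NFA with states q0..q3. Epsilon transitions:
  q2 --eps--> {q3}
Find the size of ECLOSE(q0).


Starting from q0
Initialize closure = {q0}
q0 has no outgoing epsilon transitions -> nothing to add
Final closure: {q0}
Size = 1

1


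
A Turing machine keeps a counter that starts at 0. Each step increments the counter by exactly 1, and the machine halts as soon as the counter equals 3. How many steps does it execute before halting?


Counter starts at 0. Counting sequence:
  Step 1: counter = 1
  Step 2: counter = 2
  Step 3: counter = 3
Counter reached 3 -> halt
Total steps = 3

3


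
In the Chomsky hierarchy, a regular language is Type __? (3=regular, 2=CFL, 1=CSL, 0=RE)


Chomsky hierarchy levels:
  Type 3: Regular (DFA/NFA/regex)
  Type 2: Context-free (PDA)
  Type 1: Context-sensitive
  Type 0: Recursively enumerable (TM)
'regular' corresponds to Type 3

3


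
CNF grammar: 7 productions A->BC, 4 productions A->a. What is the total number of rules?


CNF allows two rule forms:
  A -> BC (binary): 7 rules
  A -> a (terminal): 4 rules
Total = 7 + 4 = 11

11


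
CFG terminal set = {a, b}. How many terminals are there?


Terminal symbols: a, b
Counting each: a (#1), b (#2)
Total = 2

2


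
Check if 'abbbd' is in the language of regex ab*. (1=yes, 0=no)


Pattern: ab*
String: 'abbbd'
Pattern requires: exactly one 'a' followed by zero or more 'b's
First char is 'a' -> OK
Rest 'bbbd': all b's? No
Result: 0

0


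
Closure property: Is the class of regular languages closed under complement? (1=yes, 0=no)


Regular languages are closed under all standard operations:
- Union: Yes (product construction)
- Intersection: Yes (product construction)
- Complement: Yes (swap accept/reject)
- Concatenation: Yes (NFA construction)
Operation: complement -> Closed

1


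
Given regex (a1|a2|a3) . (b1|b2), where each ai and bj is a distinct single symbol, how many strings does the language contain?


First group: 3 alternatives
Second group: 2 alternatives
Concatenation: each choice from group 1 pairs with each from group 2
Total = 3 x 2 = 6

6


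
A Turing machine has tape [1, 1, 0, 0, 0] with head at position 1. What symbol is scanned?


Tape: [1, 1, 0, 0, 0]
Positions: 0 1 2 3 4
Values:    1 1 0 0 0
Head at position 1
tape[1] = 1

1
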